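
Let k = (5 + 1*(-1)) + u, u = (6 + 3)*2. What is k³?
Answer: 10648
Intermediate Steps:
u = 18 (u = 9*2 = 18)
k = 22 (k = (5 + 1*(-1)) + 18 = (5 - 1) + 18 = 4 + 18 = 22)
k³ = 22³ = 10648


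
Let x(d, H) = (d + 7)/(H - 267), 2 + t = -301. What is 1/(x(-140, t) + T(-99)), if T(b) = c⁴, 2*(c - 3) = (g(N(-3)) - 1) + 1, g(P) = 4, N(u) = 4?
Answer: 30/18757 ≈ 0.0015994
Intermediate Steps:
t = -303 (t = -2 - 301 = -303)
x(d, H) = (7 + d)/(-267 + H)
c = 5 (c = 3 + ((4 - 1) + 1)/2 = 3 + (3 + 1)/2 = 3 + (½)*4 = 3 + 2 = 5)
T(b) = 625 (T(b) = 5⁴ = 625)
1/(x(-140, t) + T(-99)) = 1/((7 - 140)/(-267 - 303) + 625) = 1/(-133/(-570) + 625) = 1/(-1/570*(-133) + 625) = 1/(7/30 + 625) = 1/(18757/30) = 30/18757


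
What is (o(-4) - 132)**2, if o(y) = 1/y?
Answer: 279841/16 ≈ 17490.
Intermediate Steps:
(o(-4) - 132)**2 = (1/(-4) - 132)**2 = (-1/4 - 132)**2 = (-529/4)**2 = 279841/16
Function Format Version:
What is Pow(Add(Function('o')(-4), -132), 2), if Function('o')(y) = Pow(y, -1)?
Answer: Rational(279841, 16) ≈ 17490.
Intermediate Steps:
Pow(Add(Function('o')(-4), -132), 2) = Pow(Add(Pow(-4, -1), -132), 2) = Pow(Add(Rational(-1, 4), -132), 2) = Pow(Rational(-529, 4), 2) = Rational(279841, 16)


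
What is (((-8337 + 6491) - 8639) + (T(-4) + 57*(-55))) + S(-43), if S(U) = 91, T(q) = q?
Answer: -13533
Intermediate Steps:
(((-8337 + 6491) - 8639) + (T(-4) + 57*(-55))) + S(-43) = (((-8337 + 6491) - 8639) + (-4 + 57*(-55))) + 91 = ((-1846 - 8639) + (-4 - 3135)) + 91 = (-10485 - 3139) + 91 = -13624 + 91 = -13533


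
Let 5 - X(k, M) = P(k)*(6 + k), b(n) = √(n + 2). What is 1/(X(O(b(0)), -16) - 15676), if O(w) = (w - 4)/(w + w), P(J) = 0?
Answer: -1/15671 ≈ -6.3812e-5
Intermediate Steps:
b(n) = √(2 + n)
O(w) = (-4 + w)/(2*w) (O(w) = (-4 + w)/((2*w)) = (-4 + w)*(1/(2*w)) = (-4 + w)/(2*w))
X(k, M) = 5 (X(k, M) = 5 - 0*(6 + k) = 5 - 1*0 = 5 + 0 = 5)
1/(X(O(b(0)), -16) - 15676) = 1/(5 - 15676) = 1/(-15671) = -1/15671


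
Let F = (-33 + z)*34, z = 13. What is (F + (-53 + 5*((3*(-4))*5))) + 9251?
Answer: 8218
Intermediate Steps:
F = -680 (F = (-33 + 13)*34 = -20*34 = -680)
(F + (-53 + 5*((3*(-4))*5))) + 9251 = (-680 + (-53 + 5*((3*(-4))*5))) + 9251 = (-680 + (-53 + 5*(-12*5))) + 9251 = (-680 + (-53 + 5*(-60))) + 9251 = (-680 + (-53 - 300)) + 9251 = (-680 - 353) + 9251 = -1033 + 9251 = 8218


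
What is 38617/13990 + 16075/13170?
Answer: 36673757/9212415 ≈ 3.9809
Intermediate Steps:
38617/13990 + 16075/13170 = 38617*(1/13990) + 16075*(1/13170) = 38617/13990 + 3215/2634 = 36673757/9212415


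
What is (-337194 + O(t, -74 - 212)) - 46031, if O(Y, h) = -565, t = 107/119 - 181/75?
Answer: -383790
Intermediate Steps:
t = -13514/8925 (t = 107*(1/119) - 181*1/75 = 107/119 - 181/75 = -13514/8925 ≈ -1.5142)
(-337194 + O(t, -74 - 212)) - 46031 = (-337194 - 565) - 46031 = -337759 - 46031 = -383790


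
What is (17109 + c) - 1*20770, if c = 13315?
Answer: 9654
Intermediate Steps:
(17109 + c) - 1*20770 = (17109 + 13315) - 1*20770 = 30424 - 20770 = 9654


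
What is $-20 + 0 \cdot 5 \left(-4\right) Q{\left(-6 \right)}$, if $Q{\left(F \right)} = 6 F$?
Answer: $-20$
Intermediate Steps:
$-20 + 0 \cdot 5 \left(-4\right) Q{\left(-6 \right)} = -20 + 0 \cdot 5 \left(-4\right) 6 \left(-6\right) = -20 + 0 \left(-4\right) \left(-36\right) = -20 + 0 \left(-36\right) = -20 + 0 = -20$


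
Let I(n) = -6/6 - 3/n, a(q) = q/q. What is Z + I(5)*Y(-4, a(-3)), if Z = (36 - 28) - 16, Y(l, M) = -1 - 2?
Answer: -16/5 ≈ -3.2000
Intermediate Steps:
a(q) = 1
Y(l, M) = -3
I(n) = -1 - 3/n (I(n) = -6*⅙ - 3/n = -1 - 3/n)
Z = -8 (Z = 8 - 16 = -8)
Z + I(5)*Y(-4, a(-3)) = -8 + ((-3 - 1*5)/5)*(-3) = -8 + ((-3 - 5)/5)*(-3) = -8 + ((⅕)*(-8))*(-3) = -8 - 8/5*(-3) = -8 + 24/5 = -16/5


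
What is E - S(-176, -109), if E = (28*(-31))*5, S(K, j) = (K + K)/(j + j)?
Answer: -473236/109 ≈ -4341.6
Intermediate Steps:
S(K, j) = K/j (S(K, j) = (2*K)/((2*j)) = (2*K)*(1/(2*j)) = K/j)
E = -4340 (E = -868*5 = -4340)
E - S(-176, -109) = -4340 - (-176)/(-109) = -4340 - (-176)*(-1)/109 = -4340 - 1*176/109 = -4340 - 176/109 = -473236/109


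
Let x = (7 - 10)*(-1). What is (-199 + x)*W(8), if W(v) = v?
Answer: -1568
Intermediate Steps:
x = 3 (x = -3*(-1) = 3)
(-199 + x)*W(8) = (-199 + 3)*8 = -196*8 = -1568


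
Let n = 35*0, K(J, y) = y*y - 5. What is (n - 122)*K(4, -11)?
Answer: -14152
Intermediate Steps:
K(J, y) = -5 + y² (K(J, y) = y² - 5 = -5 + y²)
n = 0
(n - 122)*K(4, -11) = (0 - 122)*(-5 + (-11)²) = -122*(-5 + 121) = -122*116 = -14152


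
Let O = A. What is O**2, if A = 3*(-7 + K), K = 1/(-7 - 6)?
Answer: 76176/169 ≈ 450.75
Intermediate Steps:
K = -1/13 (K = 1/(-13) = -1/13 ≈ -0.076923)
A = -276/13 (A = 3*(-7 - 1/13) = 3*(-92/13) = -276/13 ≈ -21.231)
O = -276/13 ≈ -21.231
O**2 = (-276/13)**2 = 76176/169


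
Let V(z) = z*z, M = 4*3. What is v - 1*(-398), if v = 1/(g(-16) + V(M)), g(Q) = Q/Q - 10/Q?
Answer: 463678/1165 ≈ 398.01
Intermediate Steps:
M = 12
g(Q) = 1 - 10/Q
V(z) = z²
v = 8/1165 (v = 1/((-10 - 16)/(-16) + 12²) = 1/(-1/16*(-26) + 144) = 1/(13/8 + 144) = 1/(1165/8) = 8/1165 ≈ 0.0068670)
v - 1*(-398) = 8/1165 - 1*(-398) = 8/1165 + 398 = 463678/1165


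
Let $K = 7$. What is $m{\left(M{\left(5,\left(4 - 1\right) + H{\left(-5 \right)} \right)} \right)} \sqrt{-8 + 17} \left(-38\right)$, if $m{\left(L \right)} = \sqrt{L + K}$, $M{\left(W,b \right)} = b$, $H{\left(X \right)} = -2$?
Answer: $- 228 \sqrt{2} \approx -322.44$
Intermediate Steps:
$m{\left(L \right)} = \sqrt{7 + L}$ ($m{\left(L \right)} = \sqrt{L + 7} = \sqrt{7 + L}$)
$m{\left(M{\left(5,\left(4 - 1\right) + H{\left(-5 \right)} \right)} \right)} \sqrt{-8 + 17} \left(-38\right) = \sqrt{7 + \left(\left(4 - 1\right) - 2\right)} \sqrt{-8 + 17} \left(-38\right) = \sqrt{7 + \left(3 - 2\right)} \sqrt{9} \left(-38\right) = \sqrt{7 + 1} \cdot 3 \left(-38\right) = \sqrt{8} \cdot 3 \left(-38\right) = 2 \sqrt{2} \cdot 3 \left(-38\right) = 6 \sqrt{2} \left(-38\right) = - 228 \sqrt{2}$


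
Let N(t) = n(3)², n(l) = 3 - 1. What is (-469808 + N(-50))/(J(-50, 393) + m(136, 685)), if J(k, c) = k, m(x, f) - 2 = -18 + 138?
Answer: -117451/18 ≈ -6525.1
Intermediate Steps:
m(x, f) = 122 (m(x, f) = 2 + (-18 + 138) = 2 + 120 = 122)
n(l) = 2
N(t) = 4 (N(t) = 2² = 4)
(-469808 + N(-50))/(J(-50, 393) + m(136, 685)) = (-469808 + 4)/(-50 + 122) = -469804/72 = -469804*1/72 = -117451/18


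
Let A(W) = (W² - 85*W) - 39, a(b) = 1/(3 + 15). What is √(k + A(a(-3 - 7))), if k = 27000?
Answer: √8733835/18 ≈ 164.18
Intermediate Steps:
a(b) = 1/18
A(W) = -39 + W² - 85*W
√(k + A(a(-3 - 7))) = √(27000 + (-39 + (1/18)² - 85*1/18)) = √(27000 + (-39 + 1/324 - 85/18)) = √(27000 - 14165/324) = √(8733835/324) = √8733835/18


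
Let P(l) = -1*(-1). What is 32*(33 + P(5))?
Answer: 1088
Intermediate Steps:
P(l) = 1
32*(33 + P(5)) = 32*(33 + 1) = 32*34 = 1088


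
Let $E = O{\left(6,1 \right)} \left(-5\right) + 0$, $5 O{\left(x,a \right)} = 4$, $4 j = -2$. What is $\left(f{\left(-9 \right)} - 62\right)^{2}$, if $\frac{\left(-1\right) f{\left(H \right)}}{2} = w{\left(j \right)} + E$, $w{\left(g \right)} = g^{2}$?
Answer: $\frac{11881}{4} \approx 2970.3$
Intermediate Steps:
$j = - \frac{1}{2}$ ($j = \frac{1}{4} \left(-2\right) = - \frac{1}{2} \approx -0.5$)
$O{\left(x,a \right)} = \frac{4}{5}$ ($O{\left(x,a \right)} = \frac{1}{5} \cdot 4 = \frac{4}{5}$)
$E = -4$ ($E = \frac{4}{5} \left(-5\right) + 0 = -4 + 0 = -4$)
$f{\left(H \right)} = \frac{15}{2}$ ($f{\left(H \right)} = - 2 \left(\left(- \frac{1}{2}\right)^{2} - 4\right) = - 2 \left(\frac{1}{4} - 4\right) = \left(-2\right) \left(- \frac{15}{4}\right) = \frac{15}{2}$)
$\left(f{\left(-9 \right)} - 62\right)^{2} = \left(\frac{15}{2} - 62\right)^{2} = \left(- \frac{109}{2}\right)^{2} = \frac{11881}{4}$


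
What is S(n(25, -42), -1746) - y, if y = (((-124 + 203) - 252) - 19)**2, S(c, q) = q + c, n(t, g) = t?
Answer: -38585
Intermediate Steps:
S(c, q) = c + q
y = 36864 (y = ((79 - 252) - 19)**2 = (-173 - 19)**2 = (-192)**2 = 36864)
S(n(25, -42), -1746) - y = (25 - 1746) - 1*36864 = -1721 - 36864 = -38585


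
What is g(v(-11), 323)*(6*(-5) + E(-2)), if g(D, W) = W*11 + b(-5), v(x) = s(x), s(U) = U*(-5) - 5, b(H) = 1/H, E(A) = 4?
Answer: -461864/5 ≈ -92373.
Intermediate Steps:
b(H) = 1/H
s(U) = -5 - 5*U (s(U) = -5*U - 5 = -5 - 5*U)
v(x) = -5 - 5*x
g(D, W) = -⅕ + 11*W (g(D, W) = W*11 + 1/(-5) = 11*W - ⅕ = -⅕ + 11*W)
g(v(-11), 323)*(6*(-5) + E(-2)) = (-⅕ + 11*323)*(6*(-5) + 4) = (-⅕ + 3553)*(-30 + 4) = (17764/5)*(-26) = -461864/5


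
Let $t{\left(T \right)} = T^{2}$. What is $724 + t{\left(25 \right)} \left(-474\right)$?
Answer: $-295526$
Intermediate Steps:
$724 + t{\left(25 \right)} \left(-474\right) = 724 + 25^{2} \left(-474\right) = 724 + 625 \left(-474\right) = 724 - 296250 = -295526$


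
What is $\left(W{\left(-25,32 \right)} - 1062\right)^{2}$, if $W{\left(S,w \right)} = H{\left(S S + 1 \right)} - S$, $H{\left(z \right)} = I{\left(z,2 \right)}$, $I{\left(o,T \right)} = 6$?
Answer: $1062961$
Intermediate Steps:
$H{\left(z \right)} = 6$
$W{\left(S,w \right)} = 6 - S$
$\left(W{\left(-25,32 \right)} - 1062\right)^{2} = \left(\left(6 - -25\right) - 1062\right)^{2} = \left(\left(6 + 25\right) - 1062\right)^{2} = \left(31 - 1062\right)^{2} = \left(-1031\right)^{2} = 1062961$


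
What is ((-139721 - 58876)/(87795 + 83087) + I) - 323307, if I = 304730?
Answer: -3174673511/170882 ≈ -18578.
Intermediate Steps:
((-139721 - 58876)/(87795 + 83087) + I) - 323307 = ((-139721 - 58876)/(87795 + 83087) + 304730) - 323307 = (-198597/170882 + 304730) - 323307 = 52072673263/170882 - 323307 = -3174673511/170882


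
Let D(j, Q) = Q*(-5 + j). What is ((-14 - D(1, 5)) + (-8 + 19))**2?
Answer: 289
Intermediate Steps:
((-14 - D(1, 5)) + (-8 + 19))**2 = ((-14 - 5*(-5 + 1)) + (-8 + 19))**2 = ((-14 - 5*(-4)) + 11)**2 = ((-14 - 1*(-20)) + 11)**2 = ((-14 + 20) + 11)**2 = (6 + 11)**2 = 17**2 = 289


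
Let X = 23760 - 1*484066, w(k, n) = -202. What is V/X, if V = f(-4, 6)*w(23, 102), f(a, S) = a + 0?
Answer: -404/230153 ≈ -0.0017554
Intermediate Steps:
f(a, S) = a
V = 808 (V = -4*(-202) = 808)
X = -460306 (X = 23760 - 484066 = -460306)
V/X = 808/(-460306) = 808*(-1/460306) = -404/230153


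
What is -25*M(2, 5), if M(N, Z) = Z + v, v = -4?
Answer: -25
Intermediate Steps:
M(N, Z) = -4 + Z (M(N, Z) = Z - 4 = -4 + Z)
-25*M(2, 5) = -25*(-4 + 5) = -25*1 = -25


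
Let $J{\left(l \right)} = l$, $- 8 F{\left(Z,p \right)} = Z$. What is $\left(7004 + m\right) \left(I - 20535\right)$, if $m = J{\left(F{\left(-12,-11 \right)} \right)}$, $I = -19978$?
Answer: $- \frac{567627643}{2} \approx -2.8381 \cdot 10^{8}$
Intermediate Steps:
$F{\left(Z,p \right)} = - \frac{Z}{8}$
$m = \frac{3}{2}$ ($m = \left(- \frac{1}{8}\right) \left(-12\right) = \frac{3}{2} \approx 1.5$)
$\left(7004 + m\right) \left(I - 20535\right) = \left(7004 + \frac{3}{2}\right) \left(-19978 - 20535\right) = \frac{14011}{2} \left(-40513\right) = - \frac{567627643}{2}$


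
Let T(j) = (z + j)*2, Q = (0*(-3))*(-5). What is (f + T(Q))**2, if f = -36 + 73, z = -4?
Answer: 841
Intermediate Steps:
Q = 0 (Q = 0*(-5) = 0)
T(j) = -8 + 2*j (T(j) = (-4 + j)*2 = -8 + 2*j)
f = 37
(f + T(Q))**2 = (37 + (-8 + 2*0))**2 = (37 + (-8 + 0))**2 = (37 - 8)**2 = 29**2 = 841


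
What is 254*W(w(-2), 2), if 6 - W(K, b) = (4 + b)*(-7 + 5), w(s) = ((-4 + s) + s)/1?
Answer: 4572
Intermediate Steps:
w(s) = -4 + 2*s (w(s) = (-4 + 2*s)*1 = -4 + 2*s)
W(K, b) = 14 + 2*b (W(K, b) = 6 - (4 + b)*(-7 + 5) = 6 - (4 + b)*(-2) = 6 - (-8 - 2*b) = 6 + (8 + 2*b) = 14 + 2*b)
254*W(w(-2), 2) = 254*(14 + 2*2) = 254*(14 + 4) = 254*18 = 4572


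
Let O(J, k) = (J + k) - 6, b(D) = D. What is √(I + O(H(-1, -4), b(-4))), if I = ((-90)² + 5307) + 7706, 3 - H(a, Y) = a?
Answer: √21107 ≈ 145.28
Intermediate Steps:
H(a, Y) = 3 - a
O(J, k) = -6 + J + k
I = 21113 (I = (8100 + 5307) + 7706 = 13407 + 7706 = 21113)
√(I + O(H(-1, -4), b(-4))) = √(21113 + (-6 + (3 - 1*(-1)) - 4)) = √(21113 + (-6 + (3 + 1) - 4)) = √(21113 + (-6 + 4 - 4)) = √(21113 - 6) = √21107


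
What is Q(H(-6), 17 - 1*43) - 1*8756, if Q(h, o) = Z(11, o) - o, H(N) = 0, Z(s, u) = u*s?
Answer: -9016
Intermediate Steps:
Z(s, u) = s*u
Q(h, o) = 10*o (Q(h, o) = 11*o - o = 10*o)
Q(H(-6), 17 - 1*43) - 1*8756 = 10*(17 - 1*43) - 1*8756 = 10*(17 - 43) - 8756 = 10*(-26) - 8756 = -260 - 8756 = -9016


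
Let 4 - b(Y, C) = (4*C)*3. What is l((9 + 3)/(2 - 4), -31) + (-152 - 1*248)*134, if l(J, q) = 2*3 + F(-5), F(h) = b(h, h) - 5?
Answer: -53535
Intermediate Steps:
b(Y, C) = 4 - 12*C (b(Y, C) = 4 - 4*C*3 = 4 - 12*C)
F(h) = -1 - 12*h (F(h) = (4 - 12*h) - 5 = -1 - 12*h)
l(J, q) = 65 (l(J, q) = 2*3 + (-1 - 12*(-5)) = 6 + (-1 + 60) = 6 + 59 = 65)
l((9 + 3)/(2 - 4), -31) + (-152 - 1*248)*134 = 65 + (-152 - 1*248)*134 = 65 + (-152 - 248)*134 = 65 - 400*134 = 65 - 53600 = -53535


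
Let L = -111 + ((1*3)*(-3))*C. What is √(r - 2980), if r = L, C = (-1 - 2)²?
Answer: 2*I*√793 ≈ 56.32*I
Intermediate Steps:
C = 9 (C = (-3)² = 9)
L = -192 (L = -111 + ((1*3)*(-3))*9 = -111 + (3*(-3))*9 = -111 - 9*9 = -111 - 81 = -192)
r = -192
√(r - 2980) = √(-192 - 2980) = √(-3172) = 2*I*√793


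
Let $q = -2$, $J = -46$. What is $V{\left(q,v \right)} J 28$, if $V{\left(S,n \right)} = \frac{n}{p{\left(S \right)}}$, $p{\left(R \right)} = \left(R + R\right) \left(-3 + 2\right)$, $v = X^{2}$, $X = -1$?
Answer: $-322$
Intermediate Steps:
$v = 1$ ($v = \left(-1\right)^{2} = 1$)
$p{\left(R \right)} = - 2 R$ ($p{\left(R \right)} = 2 R \left(-1\right) = - 2 R$)
$V{\left(S,n \right)} = - \frac{n}{2 S}$ ($V{\left(S,n \right)} = \frac{n}{\left(-2\right) S} = n \left(- \frac{1}{2 S}\right) = - \frac{n}{2 S}$)
$V{\left(q,v \right)} J 28 = \left(- \frac{1}{2}\right) 1 \frac{1}{-2} \left(-46\right) 28 = \left(- \frac{1}{2}\right) 1 \left(- \frac{1}{2}\right) \left(-46\right) 28 = \frac{1}{4} \left(-46\right) 28 = \left(- \frac{23}{2}\right) 28 = -322$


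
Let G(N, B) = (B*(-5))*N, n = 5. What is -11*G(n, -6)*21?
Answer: -34650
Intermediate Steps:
G(N, B) = -5*B*N (G(N, B) = (-5*B)*N = -5*B*N)
-11*G(n, -6)*21 = -(-55)*(-6)*5*21 = -11*150*21 = -1650*21 = -34650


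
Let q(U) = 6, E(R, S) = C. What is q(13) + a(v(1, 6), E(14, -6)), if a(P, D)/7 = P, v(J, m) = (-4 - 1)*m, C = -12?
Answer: -204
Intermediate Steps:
E(R, S) = -12
v(J, m) = -5*m
a(P, D) = 7*P
q(13) + a(v(1, 6), E(14, -6)) = 6 + 7*(-5*6) = 6 + 7*(-30) = 6 - 210 = -204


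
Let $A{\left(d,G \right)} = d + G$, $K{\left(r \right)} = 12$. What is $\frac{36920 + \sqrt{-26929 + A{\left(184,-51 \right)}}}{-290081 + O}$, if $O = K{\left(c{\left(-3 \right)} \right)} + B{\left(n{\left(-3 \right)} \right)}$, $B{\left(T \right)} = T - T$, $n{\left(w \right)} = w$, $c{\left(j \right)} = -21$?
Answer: $- \frac{2840}{22313} - \frac{2 i \sqrt{6699}}{290069} \approx -0.12728 - 0.00056433 i$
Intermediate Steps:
$A{\left(d,G \right)} = G + d$
$B{\left(T \right)} = 0$
$O = 12$ ($O = 12 + 0 = 12$)
$\frac{36920 + \sqrt{-26929 + A{\left(184,-51 \right)}}}{-290081 + O} = \frac{36920 + \sqrt{-26929 + \left(-51 + 184\right)}}{-290081 + 12} = \frac{36920 + \sqrt{-26929 + 133}}{-290069} = \left(36920 + \sqrt{-26796}\right) \left(- \frac{1}{290069}\right) = \left(36920 + 2 i \sqrt{6699}\right) \left(- \frac{1}{290069}\right) = - \frac{2840}{22313} - \frac{2 i \sqrt{6699}}{290069}$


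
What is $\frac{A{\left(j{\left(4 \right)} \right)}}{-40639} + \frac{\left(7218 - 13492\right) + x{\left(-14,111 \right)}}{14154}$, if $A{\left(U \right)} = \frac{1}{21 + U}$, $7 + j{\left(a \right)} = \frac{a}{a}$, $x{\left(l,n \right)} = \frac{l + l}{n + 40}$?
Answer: $- \frac{32084676968}{72379887755} \approx -0.44328$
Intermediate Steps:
$x{\left(l,n \right)} = \frac{2 l}{40 + n}$
$j{\left(a \right)} = -6$ ($j{\left(a \right)} = -7 + \frac{a}{a} = -7 + 1 = -6$)
$\frac{A{\left(j{\left(4 \right)} \right)}}{-40639} + \frac{\left(7218 - 13492\right) + x{\left(-14,111 \right)}}{14154} = \frac{1}{\left(21 - 6\right) \left(-40639\right)} + \frac{\left(7218 - 13492\right) + 2 \left(-14\right) \frac{1}{40 + 111}}{14154} = \frac{1}{15} \left(- \frac{1}{40639}\right) + \left(-6274 + 2 \left(-14\right) \frac{1}{151}\right) \frac{1}{14154} = - \frac{1}{609585} + \left(-6274 - \frac{28}{151}\right) \frac{1}{14154} = - \frac{1}{609585} - \frac{473701}{1068627} = - \frac{32084676968}{72379887755}$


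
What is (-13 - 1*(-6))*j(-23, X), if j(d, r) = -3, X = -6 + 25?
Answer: 21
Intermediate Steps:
X = 19
(-13 - 1*(-6))*j(-23, X) = (-13 - 1*(-6))*(-3) = (-13 + 6)*(-3) = -7*(-3) = 21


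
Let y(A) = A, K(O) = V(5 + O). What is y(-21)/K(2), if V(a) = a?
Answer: -3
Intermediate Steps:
K(O) = 5 + O
y(-21)/K(2) = -21/(5 + 2) = -21/7 = -21*1/7 = -3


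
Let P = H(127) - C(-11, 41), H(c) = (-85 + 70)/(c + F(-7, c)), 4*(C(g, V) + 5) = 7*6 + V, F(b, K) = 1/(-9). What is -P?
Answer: 36243/2284 ≈ 15.868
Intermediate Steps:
F(b, K) = -⅑
C(g, V) = 11/2 + V/4 (C(g, V) = -5 + (7*6 + V)/4 = -5 + (42 + V)/4 = -5 + (21/2 + V/4) = 11/2 + V/4)
H(c) = -15/(-⅑ + c) (H(c) = (-85 + 70)/(c - ⅑) = -15/(-⅑ + c))
P = -36243/2284 (P = -135/(-1 + 9*127) - (11/2 + (¼)*41) = -135/(-1 + 1143) - (11/2 + 41/4) = -135/1142 - 1*63/4 = -135*1/1142 - 63/4 = -135/1142 - 63/4 = -36243/2284 ≈ -15.868)
-P = -1*(-36243/2284) = 36243/2284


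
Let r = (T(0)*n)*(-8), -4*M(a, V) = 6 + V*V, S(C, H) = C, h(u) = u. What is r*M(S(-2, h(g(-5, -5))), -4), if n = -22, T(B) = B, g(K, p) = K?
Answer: 0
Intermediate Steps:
M(a, V) = -3/2 - V**2/4 (M(a, V) = -(6 + V*V)/4 = -(6 + V**2)/4 = -3/2 - V**2/4)
r = 0 (r = (0*(-22))*(-8) = 0*(-8) = 0)
r*M(S(-2, h(g(-5, -5))), -4) = 0*(-3/2 - 1/4*(-4)**2) = 0*(-3/2 - 1/4*16) = 0*(-3/2 - 4) = 0*(-11/2) = 0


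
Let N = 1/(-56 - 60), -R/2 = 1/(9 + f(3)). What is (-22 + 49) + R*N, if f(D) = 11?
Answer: 31321/1160 ≈ 27.001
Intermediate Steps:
R = -⅒ (R = -2/(9 + 11) = -2/20 = -2*1/20 = -⅒ ≈ -0.10000)
N = -1/116 (N = 1/(-116) = -1/116 ≈ -0.0086207)
(-22 + 49) + R*N = (-22 + 49) - ⅒*(-1/116) = 27 + 1/1160 = 31321/1160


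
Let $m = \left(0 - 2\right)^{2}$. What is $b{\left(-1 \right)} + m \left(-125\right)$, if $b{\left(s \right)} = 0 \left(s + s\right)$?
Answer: $-500$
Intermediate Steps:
$b{\left(s \right)} = 0$ ($b{\left(s \right)} = 0 \cdot 2 s = 0$)
$m = 4$ ($m = \left(-2\right)^{2} = 4$)
$b{\left(-1 \right)} + m \left(-125\right) = 0 + 4 \left(-125\right) = 0 - 500 = -500$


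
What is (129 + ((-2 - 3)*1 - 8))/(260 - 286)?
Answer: -58/13 ≈ -4.4615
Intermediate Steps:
(129 + ((-2 - 3)*1 - 8))/(260 - 286) = (129 + (-5*1 - 8))/(-26) = (129 + (-5 - 8))*(-1/26) = (129 - 13)*(-1/26) = 116*(-1/26) = -58/13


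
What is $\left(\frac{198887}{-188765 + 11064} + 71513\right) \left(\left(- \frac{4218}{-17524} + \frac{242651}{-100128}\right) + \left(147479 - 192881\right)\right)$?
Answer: $- \frac{9734628477613622137241}{2998094505168} \approx -3.2469 \cdot 10^{9}$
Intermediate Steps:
$\left(\frac{198887}{-188765 + 11064} + 71513\right) \left(\left(- \frac{4218}{-17524} + \frac{242651}{-100128}\right) + \left(147479 - 192881\right)\right) = \left(\frac{198887}{-177701} + 71513\right) \left(\left(\left(-4218\right) \left(- \frac{1}{17524}\right) + 242651 \left(- \frac{1}{100128}\right)\right) + \left(147479 - 192881\right)\right) = \left(198887 \left(- \frac{1}{177701}\right) + 71513\right) \left(\left(\frac{2109}{8762} - \frac{242651}{100128}\right) - 45402\right) = \left(- \frac{198887}{177701} + 71513\right) \left(- \frac{957469055}{438660768} - 45402\right) = \frac{12707732726}{177701} \left(- \frac{19917033657791}{438660768}\right) = - \frac{9734628477613622137241}{2998094505168}$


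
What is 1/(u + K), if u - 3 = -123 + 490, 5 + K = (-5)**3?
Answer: 1/240 ≈ 0.0041667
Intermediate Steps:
K = -130 (K = -5 + (-5)**3 = -5 - 125 = -130)
u = 370 (u = 3 + (-123 + 490) = 3 + 367 = 370)
1/(u + K) = 1/(370 - 130) = 1/240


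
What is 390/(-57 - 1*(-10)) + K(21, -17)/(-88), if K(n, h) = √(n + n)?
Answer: -390/47 - √42/88 ≈ -8.3715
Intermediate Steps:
K(n, h) = √2*√n (K(n, h) = √(2*n) = √2*√n)
390/(-57 - 1*(-10)) + K(21, -17)/(-88) = 390/(-57 - 1*(-10)) + (√2*√21)/(-88) = 390/(-57 + 10) + √42*(-1/88) = 390/(-47) - √42/88 = 390*(-1/47) - √42/88 = -390/47 - √42/88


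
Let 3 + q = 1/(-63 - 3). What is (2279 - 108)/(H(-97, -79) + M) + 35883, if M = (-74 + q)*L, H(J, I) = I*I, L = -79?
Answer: 29189636115/813463 ≈ 35883.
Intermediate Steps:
q = -199/66 (q = -3 + 1/(-63 - 3) = -3 + 1/(-66) = -3 - 1/66 = -199/66 ≈ -3.0152)
H(J, I) = I²
M = 401557/66 (M = (-74 - 199/66)*(-79) = -5083/66*(-79) = 401557/66 ≈ 6084.2)
(2279 - 108)/(H(-97, -79) + M) + 35883 = (2279 - 108)/((-79)² + 401557/66) + 35883 = 2171/(6241 + 401557/66) + 35883 = 2171/(813463/66) + 35883 = 2171*(66/813463) + 35883 = 143286/813463 + 35883 = 29189636115/813463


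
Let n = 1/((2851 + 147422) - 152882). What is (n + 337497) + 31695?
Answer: 963221927/2609 ≈ 3.6919e+5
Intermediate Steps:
n = -1/2609 (n = 1/(150273 - 152882) = 1/(-2609) = -1/2609 ≈ -0.00038329)
(n + 337497) + 31695 = (-1/2609 + 337497) + 31695 = 880529672/2609 + 31695 = 963221927/2609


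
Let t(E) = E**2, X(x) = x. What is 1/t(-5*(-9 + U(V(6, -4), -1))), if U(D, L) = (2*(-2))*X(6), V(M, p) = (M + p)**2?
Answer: 1/27225 ≈ 3.6731e-5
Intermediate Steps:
U(D, L) = -24 (U(D, L) = (2*(-2))*6 = -4*6 = -24)
1/t(-5*(-9 + U(V(6, -4), -1))) = 1/((-5*(-9 - 24))**2) = 1/((-5*(-33))**2) = 1/(165**2) = 1/27225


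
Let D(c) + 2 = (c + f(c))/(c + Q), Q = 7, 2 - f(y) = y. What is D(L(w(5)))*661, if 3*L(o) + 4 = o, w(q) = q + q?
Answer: -10576/9 ≈ -1175.1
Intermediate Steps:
f(y) = 2 - y
w(q) = 2*q
L(o) = -4/3 + o/3
D(c) = -2 + 2/(7 + c) (D(c) = -2 + (c + (2 - c))/(c + 7) = -2 + 2/(7 + c))
D(L(w(5)))*661 = (2*(-6 - (-4/3 + (2*5)/3))/(7 + (-4/3 + (2*5)/3)))*661 = (2*(-6 - (-4/3 + (1/3)*10))/(7 + (-4/3 + (1/3)*10)))*661 = (2*(-6 - (-4/3 + 10/3))/(7 + (-4/3 + 10/3)))*661 = (2*(-6 - 1*2)/(7 + 2))*661 = (2*(-6 - 2)/9)*661 = (2*(1/9)*(-8))*661 = -16/9*661 = -10576/9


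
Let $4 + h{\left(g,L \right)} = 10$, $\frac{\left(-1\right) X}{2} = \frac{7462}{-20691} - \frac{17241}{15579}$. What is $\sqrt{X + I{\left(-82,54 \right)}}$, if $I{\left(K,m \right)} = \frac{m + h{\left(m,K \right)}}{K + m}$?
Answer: $\frac{\sqrt{5077980594393}}{2532453} \approx 0.88982$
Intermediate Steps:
$X = \frac{11678618}{3979569}$ ($X = - 2 \left(\frac{7462}{-20691} - \frac{17241}{15579}\right) = - 2 \left(7462 \left(- \frac{1}{20691}\right) - \frac{5747}{5193}\right) = - 2 \left(- \frac{7462}{20691} - \frac{5747}{5193}\right) = \left(-2\right) \left(- \frac{5839309}{3979569}\right) = \frac{11678618}{3979569} \approx 2.9346$)
$h{\left(g,L \right)} = 6$ ($h{\left(g,L \right)} = -4 + 10 = 6$)
$I{\left(K,m \right)} = \frac{6 + m}{K + m}$ ($I{\left(K,m \right)} = \frac{m + 6}{K + m} = \frac{6 + m}{K + m}$)
$\sqrt{X + I{\left(-82,54 \right)}} = \sqrt{\frac{11678618}{3979569} + \frac{6 + 54}{-82 + 54}} = \sqrt{\frac{11678618}{3979569} + \frac{1}{-28} \cdot 60} = \sqrt{\frac{11678618}{3979569} - \frac{15}{7}} = \sqrt{\frac{22056791}{27856983}} = \frac{\sqrt{5077980594393}}{2532453}$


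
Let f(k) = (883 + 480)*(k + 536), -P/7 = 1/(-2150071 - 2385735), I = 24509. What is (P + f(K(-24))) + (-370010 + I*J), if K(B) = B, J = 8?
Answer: 2376390407915/4535806 ≈ 5.2392e+5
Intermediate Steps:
P = 7/4535806 (P = -7/(-2150071 - 2385735) = -7/(-4535806) = -7*(-1/4535806) = 7/4535806 ≈ 1.5433e-6)
f(k) = 730568 + 1363*k (f(k) = 1363*(536 + k) = 730568 + 1363*k)
(P + f(K(-24))) + (-370010 + I*J) = (7/4535806 + (730568 + 1363*(-24))) + (-370010 + 24509*8) = (7/4535806 + (730568 - 32712)) + (-370010 + 196072) = (7/4535806 + 697856) - 173938 = 3165339431943/4535806 - 173938 = 2376390407915/4535806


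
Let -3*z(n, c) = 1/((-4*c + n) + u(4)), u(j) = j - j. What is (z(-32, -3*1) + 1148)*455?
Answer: 6268171/12 ≈ 5.2235e+5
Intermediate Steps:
u(j) = 0
z(n, c) = -1/(3*(n - 4*c)) (z(n, c) = -1/(3*((-4*c + n) + 0)) = -1/(3*((n - 4*c) + 0)) = -1/(3*(n - 4*c)))
(z(-32, -3*1) + 1148)*455 = (1/(3*(-1*(-32) + 4*(-3*1))) + 1148)*455 = (1/(3*(32 + 4*(-3))) + 1148)*455 = (1/(3*(32 - 12)) + 1148)*455 = ((⅓)/20 + 1148)*455 = ((⅓)*(1/20) + 1148)*455 = (1/60 + 1148)*455 = (68881/60)*455 = 6268171/12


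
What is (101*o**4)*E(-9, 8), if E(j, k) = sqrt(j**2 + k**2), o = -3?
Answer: 8181*sqrt(145) ≈ 98512.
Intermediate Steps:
(101*o**4)*E(-9, 8) = (101*(-3)**4)*sqrt((-9)**2 + 8**2) = (101*81)*sqrt(81 + 64) = 8181*sqrt(145)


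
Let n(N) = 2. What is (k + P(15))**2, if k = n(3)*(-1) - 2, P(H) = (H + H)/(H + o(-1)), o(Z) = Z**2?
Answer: 289/64 ≈ 4.5156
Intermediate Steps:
P(H) = 2*H/(1 + H) (P(H) = (H + H)/(H + (-1)**2) = (2*H)/(H + 1) = (2*H)/(1 + H) = 2*H/(1 + H))
k = -4 (k = 2*(-1) - 2 = -2 - 2 = -4)
(k + P(15))**2 = (-4 + 2*15/(1 + 15))**2 = (-4 + 2*15/16)**2 = (-4 + 2*15*(1/16))**2 = (-4 + 15/8)**2 = (-17/8)**2 = 289/64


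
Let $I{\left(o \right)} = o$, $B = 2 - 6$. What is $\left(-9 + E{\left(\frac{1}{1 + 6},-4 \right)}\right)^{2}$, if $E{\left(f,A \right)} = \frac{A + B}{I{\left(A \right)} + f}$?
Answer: $\frac{34969}{729} \approx 47.968$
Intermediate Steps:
$B = -4$ ($B = 2 - 6 = -4$)
$E{\left(f,A \right)} = \frac{-4 + A}{A + f}$ ($E{\left(f,A \right)} = \frac{A - 4}{A + f} = \frac{-4 + A}{A + f}$)
$\left(-9 + E{\left(\frac{1}{1 + 6},-4 \right)}\right)^{2} = \left(-9 + \frac{-4 - 4}{-4 + \frac{1}{1 + 6}}\right)^{2} = \left(-9 + \frac{1}{-4 + \frac{1}{7}} \left(-8\right)\right)^{2} = \left(-9 + \frac{1}{- \frac{27}{7}} \left(-8\right)\right)^{2} = \left(-9 - - \frac{56}{27}\right)^{2} = \left(-9 + \frac{56}{27}\right)^{2} = \left(- \frac{187}{27}\right)^{2} = \frac{34969}{729}$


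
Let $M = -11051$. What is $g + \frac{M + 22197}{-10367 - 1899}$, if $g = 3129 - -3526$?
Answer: $\frac{40809542}{6133} \approx 6654.1$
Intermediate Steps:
$g = 6655$ ($g = 3129 + 3526 = 6655$)
$g + \frac{M + 22197}{-10367 - 1899} = 6655 + \frac{-11051 + 22197}{-10367 - 1899} = 6655 + \frac{11146}{-12266} = 6655 + 11146 \left(- \frac{1}{12266}\right) = 6655 - \frac{5573}{6133} = \frac{40809542}{6133}$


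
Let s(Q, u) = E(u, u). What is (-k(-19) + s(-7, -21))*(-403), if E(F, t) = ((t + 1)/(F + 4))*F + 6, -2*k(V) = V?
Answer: 386477/34 ≈ 11367.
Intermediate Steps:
k(V) = -V/2
E(F, t) = 6 + F*(1 + t)/(4 + F) (E(F, t) = ((1 + t)/(4 + F))*F + 6 = F*(1 + t)/(4 + F) + 6 = 6 + F*(1 + t)/(4 + F))
s(Q, u) = (24 + u² + 7*u)/(4 + u) (s(Q, u) = (24 + 7*u + u*u)/(4 + u) = (24 + 7*u + u²)/(4 + u) = (24 + u² + 7*u)/(4 + u))
(-k(-19) + s(-7, -21))*(-403) = (-(-1)*(-19)/2 + (24 + (-21)² + 7*(-21))/(4 - 21))*(-403) = (-1*19/2 + (24 + 441 - 147)/(-17))*(-403) = (-19/2 - 1/17*318)*(-403) = (-19/2 - 318/17)*(-403) = -959/34*(-403) = 386477/34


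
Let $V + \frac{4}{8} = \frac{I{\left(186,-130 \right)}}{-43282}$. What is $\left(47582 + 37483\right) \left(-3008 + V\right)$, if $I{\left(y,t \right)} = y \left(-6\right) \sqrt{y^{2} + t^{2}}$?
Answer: $- \frac{511836105}{2} + \frac{94932540 \sqrt{12874}}{21641} \approx -2.5542 \cdot 10^{8}$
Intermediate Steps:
$I{\left(y,t \right)} = - 6 y \sqrt{t^{2} + y^{2}}$
$V = - \frac{1}{2} + \frac{1116 \sqrt{12874}}{21641}$ ($V = - \frac{1}{2} + \frac{\left(-6\right) 186 \sqrt{\left(-130\right)^{2} + 186^{2}}}{-43282} = - \frac{1}{2} + \left(-6\right) 186 \sqrt{16900 + 34596} \left(- \frac{1}{43282}\right) = - \frac{1}{2} + \left(-6\right) 186 \sqrt{51496} \left(- \frac{1}{43282}\right) = - \frac{1}{2} + \left(-6\right) 186 \cdot 2 \sqrt{12874} \left(- \frac{1}{43282}\right) = - \frac{1}{2} + - 2232 \sqrt{12874} \left(- \frac{1}{43282}\right) = - \frac{1}{2} + \frac{1116 \sqrt{12874}}{21641} \approx 5.3512$)
$\left(47582 + 37483\right) \left(-3008 + V\right) = \left(47582 + 37483\right) \left(-3008 - \left(\frac{1}{2} - \frac{1116 \sqrt{12874}}{21641}\right)\right) = 85065 \left(- \frac{6017}{2} + \frac{1116 \sqrt{12874}}{21641}\right) = - \frac{511836105}{2} + \frac{94932540 \sqrt{12874}}{21641}$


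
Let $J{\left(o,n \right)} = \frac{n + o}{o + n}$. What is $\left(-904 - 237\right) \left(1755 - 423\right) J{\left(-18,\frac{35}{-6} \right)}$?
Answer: $-1519812$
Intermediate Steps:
$J{\left(o,n \right)} = 1$ ($J{\left(o,n \right)} = \frac{n + o}{n + o} = 1$)
$\left(-904 - 237\right) \left(1755 - 423\right) J{\left(-18,\frac{35}{-6} \right)} = \left(-904 - 237\right) \left(1755 - 423\right) 1 = \left(-1141\right) 1332 \cdot 1 = \left(-1519812\right) 1 = -1519812$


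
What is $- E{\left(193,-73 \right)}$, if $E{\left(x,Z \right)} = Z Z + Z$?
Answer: $-5256$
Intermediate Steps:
$E{\left(x,Z \right)} = Z + Z^{2}$ ($E{\left(x,Z \right)} = Z^{2} + Z = Z + Z^{2}$)
$- E{\left(193,-73 \right)} = - \left(-73\right) \left(1 - 73\right) = - \left(-73\right) \left(-72\right) = \left(-1\right) 5256 = -5256$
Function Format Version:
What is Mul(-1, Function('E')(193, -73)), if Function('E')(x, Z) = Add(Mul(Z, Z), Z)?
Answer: -5256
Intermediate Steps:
Function('E')(x, Z) = Add(Z, Pow(Z, 2)) (Function('E')(x, Z) = Add(Pow(Z, 2), Z) = Add(Z, Pow(Z, 2)))
Mul(-1, Function('E')(193, -73)) = Mul(-1, Mul(-73, Add(1, -73))) = Mul(-1, Mul(-73, -72)) = Mul(-1, 5256) = -5256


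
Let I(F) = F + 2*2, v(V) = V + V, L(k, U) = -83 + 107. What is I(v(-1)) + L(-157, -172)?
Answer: 26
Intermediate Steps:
L(k, U) = 24
v(V) = 2*V
I(F) = 4 + F (I(F) = F + 4 = 4 + F)
I(v(-1)) + L(-157, -172) = (4 + 2*(-1)) + 24 = (4 - 2) + 24 = 2 + 24 = 26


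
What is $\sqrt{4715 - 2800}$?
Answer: $\sqrt{1915} \approx 43.761$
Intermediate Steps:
$\sqrt{4715 - 2800} = \sqrt{1915}$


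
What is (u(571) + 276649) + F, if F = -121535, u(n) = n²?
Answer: 481155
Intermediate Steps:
(u(571) + 276649) + F = (571² + 276649) - 121535 = (326041 + 276649) - 121535 = 602690 - 121535 = 481155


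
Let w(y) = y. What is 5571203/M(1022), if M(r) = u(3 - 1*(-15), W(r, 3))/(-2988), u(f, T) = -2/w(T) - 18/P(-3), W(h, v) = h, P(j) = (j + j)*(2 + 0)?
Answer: -17012983164408/1531 ≈ -1.1112e+10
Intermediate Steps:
P(j) = 4*j (P(j) = (2*j)*2 = 4*j)
u(f, T) = 3/2 - 2/T (u(f, T) = -2/T - 18/(4*(-3)) = -2/T - 18/(-12) = -2/T - 18*(-1/12) = -2/T + 3/2 = 3/2 - 2/T)
M(r) = -1/1992 + 1/(1494*r) (M(r) = (3/2 - 2/r)/(-2988) = (3/2 - 2/r)*(-1/2988) = -1/1992 + 1/(1494*r))
5571203/M(1022) = 5571203/(((1/5976)*(4 - 3*1022)/1022)) = 5571203/(((1/5976)*(1/1022)*(4 - 3066))) = 5571203/(((1/5976)*(1/1022)*(-3062))) = 5571203/(-1531/3053736) = 5571203*(-3053736/1531) = -17012983164408/1531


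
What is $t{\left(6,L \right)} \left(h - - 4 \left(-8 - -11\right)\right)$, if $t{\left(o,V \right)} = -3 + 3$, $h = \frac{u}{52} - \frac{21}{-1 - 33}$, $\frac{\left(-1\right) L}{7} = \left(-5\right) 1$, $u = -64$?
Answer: $0$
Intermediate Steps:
$L = 35$ ($L = - 7 \left(\left(-5\right) 1\right) = \left(-7\right) \left(-5\right) = 35$)
$h = - \frac{271}{442}$ ($h = - \frac{64}{52} - \frac{21}{-1 - 33} = \left(-64\right) \frac{1}{52} - \frac{21}{-1 - 33} = - \frac{16}{13} - \frac{21}{-34} = - \frac{16}{13} - - \frac{21}{34} = - \frac{16}{13} + \frac{21}{34} = - \frac{271}{442} \approx -0.61312$)
$t{\left(o,V \right)} = 0$
$t{\left(6,L \right)} \left(h - - 4 \left(-8 - -11\right)\right) = 0 \left(- \frac{271}{442} - - 4 \left(-8 - -11\right)\right) = 0 \left(- \frac{271}{442} - - 4 \left(-8 + 11\right)\right) = 0 \left(- \frac{271}{442} - \left(-4\right) 3\right) = 0 \left(- \frac{271}{442} - -12\right) = 0 \left(- \frac{271}{442} + 12\right) = 0 \cdot \frac{5033}{442} = 0$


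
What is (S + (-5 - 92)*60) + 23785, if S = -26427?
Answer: -8462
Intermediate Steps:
(S + (-5 - 92)*60) + 23785 = (-26427 + (-5 - 92)*60) + 23785 = (-26427 - 97*60) + 23785 = (-26427 - 5820) + 23785 = -32247 + 23785 = -8462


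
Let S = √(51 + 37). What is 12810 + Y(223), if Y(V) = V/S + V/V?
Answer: 12811 + 223*√22/44 ≈ 12835.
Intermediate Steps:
S = 2*√22 (S = √88 = 2*√22 ≈ 9.3808)
Y(V) = 1 + V*√22/44 (Y(V) = V/((2*√22)) + V/V = V*(√22/44) + 1 = V*√22/44 + 1 = 1 + V*√22/44)
12810 + Y(223) = 12810 + (1 + (1/44)*223*√22) = 12810 + (1 + 223*√22/44) = 12811 + 223*√22/44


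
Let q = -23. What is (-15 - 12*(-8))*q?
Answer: -1863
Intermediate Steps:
(-15 - 12*(-8))*q = (-15 - 12*(-8))*(-23) = (-15 + 96)*(-23) = 81*(-23) = -1863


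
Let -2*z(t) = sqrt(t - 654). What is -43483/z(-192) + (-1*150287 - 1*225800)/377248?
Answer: -376087/377248 - 43483*I*sqrt(94)/141 ≈ -0.99692 - 2990.0*I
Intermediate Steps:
z(t) = -sqrt(-654 + t)/2 (z(t) = -sqrt(t - 654)/2 = -sqrt(-654 + t)/2)
-43483/z(-192) + (-1*150287 - 1*225800)/377248 = -43483*(-2/sqrt(-654 - 192)) + (-1*150287 - 1*225800)/377248 = -43483*I*sqrt(94)/141 + (-150287 - 225800)*(1/377248) = -43483*I*sqrt(94)/141 - 376087*1/377248 = -43483*I*sqrt(94)/141 - 376087/377248 = -376087/377248 - 43483*I*sqrt(94)/141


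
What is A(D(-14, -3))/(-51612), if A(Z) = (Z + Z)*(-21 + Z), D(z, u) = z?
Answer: -245/12903 ≈ -0.018988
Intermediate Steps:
A(Z) = 2*Z*(-21 + Z) (A(Z) = (2*Z)*(-21 + Z) = 2*Z*(-21 + Z))
A(D(-14, -3))/(-51612) = (2*(-14)*(-21 - 14))/(-51612) = (2*(-14)*(-35))*(-1/51612) = 980*(-1/51612) = -245/12903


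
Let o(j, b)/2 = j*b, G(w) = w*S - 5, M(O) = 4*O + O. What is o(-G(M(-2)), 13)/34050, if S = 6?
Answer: 169/3405 ≈ 0.049633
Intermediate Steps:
M(O) = 5*O
G(w) = -5 + 6*w (G(w) = w*6 - 5 = 6*w - 5 = -5 + 6*w)
o(j, b) = 2*b*j (o(j, b) = 2*(j*b) = 2*(b*j) = 2*b*j)
o(-G(M(-2)), 13)/34050 = (2*13*(-(-5 + 6*(5*(-2)))))/34050 = (2*13*(-(-5 + 6*(-10))))*(1/34050) = (2*13*(-(-5 - 60)))*(1/34050) = (2*13*(-1*(-65)))*(1/34050) = (2*13*65)*(1/34050) = 1690*(1/34050) = 169/3405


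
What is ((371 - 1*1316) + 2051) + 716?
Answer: 1822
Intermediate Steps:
((371 - 1*1316) + 2051) + 716 = ((371 - 1316) + 2051) + 716 = (-945 + 2051) + 716 = 1106 + 716 = 1822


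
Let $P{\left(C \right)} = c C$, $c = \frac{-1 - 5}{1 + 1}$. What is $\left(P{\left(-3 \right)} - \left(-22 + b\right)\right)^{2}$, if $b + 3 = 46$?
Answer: $144$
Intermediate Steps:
$b = 43$ ($b = -3 + 46 = 43$)
$c = -3$ ($c = - \frac{6}{2} = \left(-6\right) \frac{1}{2} = -3$)
$P{\left(C \right)} = - 3 C$
$\left(P{\left(-3 \right)} - \left(-22 + b\right)\right)^{2} = \left(\left(-3\right) \left(-3\right) + \left(22 - 43\right)\right)^{2} = \left(9 + \left(22 - 43\right)\right)^{2} = \left(9 - 21\right)^{2} = \left(-12\right)^{2} = 144$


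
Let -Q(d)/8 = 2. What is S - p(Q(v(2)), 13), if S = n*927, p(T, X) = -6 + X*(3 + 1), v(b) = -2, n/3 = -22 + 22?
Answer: -46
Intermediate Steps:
n = 0 (n = 3*(-22 + 22) = 3*0 = 0)
Q(d) = -16 (Q(d) = -8*2 = -16)
p(T, X) = -6 + 4*X (p(T, X) = -6 + X*4 = -6 + 4*X)
S = 0 (S = 0*927 = 0)
S - p(Q(v(2)), 13) = 0 - (-6 + 4*13) = 0 - (-6 + 52) = 0 - 1*46 = 0 - 46 = -46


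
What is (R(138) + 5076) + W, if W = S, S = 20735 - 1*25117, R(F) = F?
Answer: 832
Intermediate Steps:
S = -4382 (S = 20735 - 25117 = -4382)
W = -4382
(R(138) + 5076) + W = (138 + 5076) - 4382 = 5214 - 4382 = 832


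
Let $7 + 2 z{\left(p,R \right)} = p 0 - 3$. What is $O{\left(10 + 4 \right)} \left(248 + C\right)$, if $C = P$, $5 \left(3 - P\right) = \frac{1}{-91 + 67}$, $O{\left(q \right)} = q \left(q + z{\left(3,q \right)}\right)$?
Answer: $\frac{632541}{20} \approx 31627.0$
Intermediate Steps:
$z{\left(p,R \right)} = -5$ ($z{\left(p,R \right)} = - \frac{7}{2} + \frac{p 0 - 3}{2} = - \frac{7}{2} + \frac{0 - 3}{2} = - \frac{7}{2} + \frac{1}{2} \left(-3\right) = - \frac{7}{2} - \frac{3}{2} = -5$)
$O{\left(q \right)} = q \left(-5 + q\right)$ ($O{\left(q \right)} = q \left(q - 5\right) = q \left(-5 + q\right)$)
$P = \frac{361}{120}$ ($P = 3 - \frac{1}{5 \left(-91 + 67\right)} = 3 - \frac{1}{5 \left(-24\right)} = 3 - - \frac{1}{120} = 3 + \frac{1}{120} = \frac{361}{120} \approx 3.0083$)
$C = \frac{361}{120} \approx 3.0083$
$O{\left(10 + 4 \right)} \left(248 + C\right) = \left(10 + 4\right) \left(-5 + \left(10 + 4\right)\right) \left(248 + \frac{361}{120}\right) = 14 \left(-5 + 14\right) \frac{30121}{120} = 14 \cdot 9 \cdot \frac{30121}{120} = 126 \cdot \frac{30121}{120} = \frac{632541}{20}$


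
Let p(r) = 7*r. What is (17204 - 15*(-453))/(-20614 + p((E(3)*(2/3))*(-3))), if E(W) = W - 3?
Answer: -23999/20614 ≈ -1.1642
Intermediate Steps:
E(W) = -3 + W
(17204 - 15*(-453))/(-20614 + p((E(3)*(2/3))*(-3))) = (17204 - 15*(-453))/(-20614 + 7*(((-3 + 3)*(2/3))*(-3))) = (17204 + 6795)/(-20614 + 7*((0*(2*(1/3)))*(-3))) = 23999/(-20614 + 7*((0*(2/3))*(-3))) = 23999/(-20614 + 7*(0*(-3))) = 23999/(-20614 + 7*0) = 23999/(-20614 + 0) = 23999/(-20614) = 23999*(-1/20614) = -23999/20614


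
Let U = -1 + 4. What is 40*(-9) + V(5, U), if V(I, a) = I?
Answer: -355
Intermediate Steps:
U = 3
40*(-9) + V(5, U) = 40*(-9) + 5 = -360 + 5 = -355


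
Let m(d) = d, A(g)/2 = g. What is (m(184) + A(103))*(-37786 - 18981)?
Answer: -22139130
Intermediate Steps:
A(g) = 2*g
(m(184) + A(103))*(-37786 - 18981) = (184 + 2*103)*(-37786 - 18981) = (184 + 206)*(-56767) = 390*(-56767) = -22139130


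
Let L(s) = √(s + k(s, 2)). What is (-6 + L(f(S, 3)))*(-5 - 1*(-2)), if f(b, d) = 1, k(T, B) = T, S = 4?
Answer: 18 - 3*√2 ≈ 13.757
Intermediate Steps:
L(s) = √2*√s (L(s) = √(s + s) = √(2*s) = √2*√s)
(-6 + L(f(S, 3)))*(-5 - 1*(-2)) = (-6 + √2*√1)*(-5 - 1*(-2)) = (-6 + √2*1)*(-5 + 2) = (-6 + √2)*(-3) = 18 - 3*√2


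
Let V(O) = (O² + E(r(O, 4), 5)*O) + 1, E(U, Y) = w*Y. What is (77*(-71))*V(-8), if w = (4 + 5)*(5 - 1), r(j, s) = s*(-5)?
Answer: 7517125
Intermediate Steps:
r(j, s) = -5*s
w = 36 (w = 9*4 = 36)
E(U, Y) = 36*Y
V(O) = 1 + O² + 180*O (V(O) = (O² + (36*5)*O) + 1 = (O² + 180*O) + 1 = 1 + O² + 180*O)
(77*(-71))*V(-8) = (77*(-71))*(1 + (-8)² + 180*(-8)) = -5467*(1 + 64 - 1440) = -5467*(-1375) = 7517125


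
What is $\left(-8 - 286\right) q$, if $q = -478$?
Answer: $140532$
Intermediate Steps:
$\left(-8 - 286\right) q = \left(-8 - 286\right) \left(-478\right) = \left(-294\right) \left(-478\right) = 140532$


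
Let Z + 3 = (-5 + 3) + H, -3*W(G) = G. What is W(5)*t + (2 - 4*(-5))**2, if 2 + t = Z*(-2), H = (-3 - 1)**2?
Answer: 524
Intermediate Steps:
H = 16 (H = (-4)**2 = 16)
W(G) = -G/3
Z = 11 (Z = -3 + ((-5 + 3) + 16) = -3 + (-2 + 16) = -3 + 14 = 11)
t = -24 (t = -2 + 11*(-2) = -2 - 22 = -24)
W(5)*t + (2 - 4*(-5))**2 = -1/3*5*(-24) + (2 - 4*(-5))**2 = -5/3*(-24) + (2 + 20)**2 = 40 + 22**2 = 40 + 484 = 524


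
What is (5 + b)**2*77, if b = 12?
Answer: 22253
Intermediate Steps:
(5 + b)**2*77 = (5 + 12)**2*77 = 17**2*77 = 289*77 = 22253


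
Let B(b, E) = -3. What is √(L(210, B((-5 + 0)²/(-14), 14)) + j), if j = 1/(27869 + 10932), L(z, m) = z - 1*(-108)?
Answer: √478754635919/38801 ≈ 17.833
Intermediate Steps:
L(z, m) = 108 + z (L(z, m) = z + 108 = 108 + z)
j = 1/38801 ≈ 2.5773e-5
√(L(210, B((-5 + 0)²/(-14), 14)) + j) = √((108 + 210) + 1/38801) = √(318 + 1/38801) = √(12338719/38801) = √478754635919/38801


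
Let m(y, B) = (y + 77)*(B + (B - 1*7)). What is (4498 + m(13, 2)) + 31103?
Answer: 35331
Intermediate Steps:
m(y, B) = (-7 + 2*B)*(77 + y) (m(y, B) = (77 + y)*(B + (B - 7)) = (77 + y)*(B + (-7 + B)) = (77 + y)*(-7 + 2*B) = (-7 + 2*B)*(77 + y))
(4498 + m(13, 2)) + 31103 = (4498 + (-539 - 7*13 + 154*2 + 2*2*13)) + 31103 = (4498 + (-539 - 91 + 308 + 52)) + 31103 = (4498 - 270) + 31103 = 4228 + 31103 = 35331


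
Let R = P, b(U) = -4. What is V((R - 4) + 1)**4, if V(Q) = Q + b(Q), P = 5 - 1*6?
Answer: 4096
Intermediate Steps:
P = -1 (P = 5 - 6 = -1)
R = -1
V(Q) = -4 + Q (V(Q) = Q - 4 = -4 + Q)
V((R - 4) + 1)**4 = (-4 + ((-1 - 4) + 1))**4 = (-4 + (-5 + 1))**4 = (-4 - 4)**4 = (-8)**4 = 4096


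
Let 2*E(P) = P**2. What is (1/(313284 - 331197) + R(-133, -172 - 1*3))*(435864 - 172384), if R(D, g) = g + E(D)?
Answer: 5845369764100/2559 ≈ 2.2842e+9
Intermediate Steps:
E(P) = P**2/2
R(D, g) = g + D**2/2
(1/(313284 - 331197) + R(-133, -172 - 1*3))*(435864 - 172384) = (1/(313284 - 331197) + ((-172 - 1*3) + (1/2)*(-133)**2))*(435864 - 172384) = (1/(-17913) + ((-172 - 3) + (1/2)*17689))*263480 = (-1/17913 + (-175 + 17689/2))*263480 = (-1/17913 + 17339/2)*263480 = (310593505/35826)*263480 = 5845369764100/2559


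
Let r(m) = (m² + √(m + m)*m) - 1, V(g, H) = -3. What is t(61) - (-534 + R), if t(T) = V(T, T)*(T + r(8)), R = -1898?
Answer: 1964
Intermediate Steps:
r(m) = -1 + m² + √2*m^(3/2) (r(m) = (m² + √(2*m)*m) - 1 = (m² + (√2*√m)*m) - 1 = (m² + √2*m^(3/2)) - 1 = -1 + m² + √2*m^(3/2))
t(T) = -285 - 3*T (t(T) = -3*(T + (-1 + 8² + √2*8^(3/2))) = -3*(T + (-1 + 64 + √2*(16*√2))) = -3*(T + (-1 + 64 + 32)) = -3*(T + 95) = -3*(95 + T) = -285 - 3*T)
t(61) - (-534 + R) = (-285 - 3*61) - (-534 - 1898) = (-285 - 183) - 1*(-2432) = -468 + 2432 = 1964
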